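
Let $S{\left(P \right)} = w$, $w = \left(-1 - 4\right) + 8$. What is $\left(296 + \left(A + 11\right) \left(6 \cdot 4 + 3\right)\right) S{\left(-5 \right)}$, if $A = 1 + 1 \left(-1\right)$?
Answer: $1779$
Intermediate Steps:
$A = 0$ ($A = 1 - 1 = 0$)
$w = 3$ ($w = -5 + 8 = 3$)
$S{\left(P \right)} = 3$
$\left(296 + \left(A + 11\right) \left(6 \cdot 4 + 3\right)\right) S{\left(-5 \right)} = \left(296 + \left(0 + 11\right) \left(6 \cdot 4 + 3\right)\right) 3 = \left(296 + 11 \left(24 + 3\right)\right) 3 = \left(296 + 11 \cdot 27\right) 3 = \left(296 + 297\right) 3 = 593 \cdot 3 = 1779$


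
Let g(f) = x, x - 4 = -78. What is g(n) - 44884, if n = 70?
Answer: -44958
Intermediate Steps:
x = -74 (x = 4 - 78 = -74)
g(f) = -74
g(n) - 44884 = -74 - 44884 = -44958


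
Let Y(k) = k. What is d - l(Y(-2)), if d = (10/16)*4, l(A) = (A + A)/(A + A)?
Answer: 3/2 ≈ 1.5000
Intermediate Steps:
l(A) = 1 (l(A) = (2*A)/((2*A)) = (2*A)*(1/(2*A)) = 1)
d = 5/2 (d = (10*(1/16))*4 = (5/8)*4 = 5/2 ≈ 2.5000)
d - l(Y(-2)) = 5/2 - 1*1 = 5/2 - 1 = 3/2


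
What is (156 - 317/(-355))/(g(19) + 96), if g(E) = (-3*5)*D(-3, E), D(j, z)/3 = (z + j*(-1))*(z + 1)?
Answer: -55697/6994920 ≈ -0.0079625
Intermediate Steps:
D(j, z) = 3*(1 + z)*(z - j) (D(j, z) = 3*((z + j*(-1))*(z + 1)) = 3*((z - j)*(1 + z)) = 3*((1 + z)*(z - j)) = 3*(1 + z)*(z - j))
g(E) = -135 - 180*E - 45*E² (g(E) = (-3*5)*(-3*(-3) + 3*E + 3*E² - 3*(-3)*E) = -15*(9 + 3*E + 3*E² + 9*E) = -15*(9 + 3*E² + 12*E) = -135 - 180*E - 45*E²)
(156 - 317/(-355))/(g(19) + 96) = (156 - 317/(-355))/((-135 - 180*19 - 45*19²) + 96) = (156 - 317*(-1/355))/((-135 - 3420 - 45*361) + 96) = (156 + 317/355)/((-135 - 3420 - 16245) + 96) = 55697/(355*(-19800 + 96)) = (55697/355)/(-19704) = (55697/355)*(-1/19704) = -55697/6994920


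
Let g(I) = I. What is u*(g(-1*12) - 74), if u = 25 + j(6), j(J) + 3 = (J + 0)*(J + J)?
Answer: -8084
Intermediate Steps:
j(J) = -3 + 2*J² (j(J) = -3 + (J + 0)*(J + J) = -3 + J*(2*J) = -3 + 2*J²)
u = 94 (u = 25 + (-3 + 2*6²) = 25 + (-3 + 2*36) = 25 + (-3 + 72) = 25 + 69 = 94)
u*(g(-1*12) - 74) = 94*(-1*12 - 74) = 94*(-12 - 74) = 94*(-86) = -8084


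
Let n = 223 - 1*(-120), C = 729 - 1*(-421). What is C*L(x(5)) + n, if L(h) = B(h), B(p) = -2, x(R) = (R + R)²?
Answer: -1957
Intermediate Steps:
x(R) = 4*R² (x(R) = (2*R)² = 4*R²)
L(h) = -2
C = 1150 (C = 729 + 421 = 1150)
n = 343 (n = 223 + 120 = 343)
C*L(x(5)) + n = 1150*(-2) + 343 = -2300 + 343 = -1957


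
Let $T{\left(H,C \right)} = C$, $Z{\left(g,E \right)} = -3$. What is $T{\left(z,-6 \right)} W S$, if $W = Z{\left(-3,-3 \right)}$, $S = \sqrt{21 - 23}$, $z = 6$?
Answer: $18 i \sqrt{2} \approx 25.456 i$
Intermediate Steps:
$S = i \sqrt{2}$ ($S = \sqrt{-2} = i \sqrt{2} \approx 1.4142 i$)
$W = -3$
$T{\left(z,-6 \right)} W S = \left(-6\right) \left(-3\right) i \sqrt{2} = 18 i \sqrt{2}$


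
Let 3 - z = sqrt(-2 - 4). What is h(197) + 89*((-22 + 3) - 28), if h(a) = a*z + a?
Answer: -3395 - 197*I*sqrt(6) ≈ -3395.0 - 482.55*I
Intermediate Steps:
z = 3 - I*sqrt(6) (z = 3 - sqrt(-2 - 4) = 3 - sqrt(-6) = 3 - I*sqrt(6) ≈ 3.0 - 2.4495*I)
h(a) = a + a*(3 - I*sqrt(6)) (h(a) = a*(3 - I*sqrt(6)) + a = a + a*(3 - I*sqrt(6)))
h(197) + 89*((-22 + 3) - 28) = 197*(4 - I*sqrt(6)) + 89*((-22 + 3) - 28) = (788 - 197*I*sqrt(6)) + 89*(-19 - 28) = (788 - 197*I*sqrt(6)) + 89*(-47) = (788 - 197*I*sqrt(6)) - 4183 = -3395 - 197*I*sqrt(6)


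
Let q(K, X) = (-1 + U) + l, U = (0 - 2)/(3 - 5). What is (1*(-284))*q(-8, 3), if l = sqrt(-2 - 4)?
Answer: -284*I*sqrt(6) ≈ -695.66*I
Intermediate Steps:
l = I*sqrt(6) (l = sqrt(-6) = I*sqrt(6) ≈ 2.4495*I)
U = 1 (U = -2/(-2) = -2*(-1/2) = 1)
q(K, X) = I*sqrt(6) (q(K, X) = (-1 + 1) + I*sqrt(6) = 0 + I*sqrt(6) = I*sqrt(6))
(1*(-284))*q(-8, 3) = (1*(-284))*(I*sqrt(6)) = -284*I*sqrt(6)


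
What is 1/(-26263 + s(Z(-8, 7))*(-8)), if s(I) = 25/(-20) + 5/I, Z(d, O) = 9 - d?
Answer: -17/446341 ≈ -3.8087e-5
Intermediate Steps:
s(I) = -5/4 + 5/I (s(I) = 25*(-1/20) + 5/I = -5/4 + 5/I)
1/(-26263 + s(Z(-8, 7))*(-8)) = 1/(-26263 + (-5/4 + 5/(9 - 1*(-8)))*(-8)) = 1/(-26263 + (-5/4 + 5/(9 + 8))*(-8)) = 1/(-26263 + (-5/4 + 5/17)*(-8)) = 1/(-26263 - 65/68*(-8)) = 1/(-26263 + 130/17) = 1/(-446341/17) = -17/446341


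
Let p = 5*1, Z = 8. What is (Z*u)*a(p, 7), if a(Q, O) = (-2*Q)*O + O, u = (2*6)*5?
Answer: -30240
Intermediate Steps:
p = 5
u = 60 (u = 12*5 = 60)
a(Q, O) = O - 2*O*Q (a(Q, O) = -2*O*Q + O = O - 2*O*Q)
(Z*u)*a(p, 7) = (8*60)*(7*(1 - 2*5)) = 480*(7*(1 - 10)) = 480*(7*(-9)) = 480*(-63) = -30240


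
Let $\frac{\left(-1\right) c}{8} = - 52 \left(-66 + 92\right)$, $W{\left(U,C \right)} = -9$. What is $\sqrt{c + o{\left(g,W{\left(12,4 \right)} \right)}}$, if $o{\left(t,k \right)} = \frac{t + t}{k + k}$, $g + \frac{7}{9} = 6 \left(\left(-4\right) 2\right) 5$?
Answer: $\frac{\sqrt{878263}}{9} \approx 104.13$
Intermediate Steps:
$g = - \frac{2167}{9}$ ($g = - \frac{7}{9} + 6 \left(\left(-4\right) 2\right) 5 = - \frac{7}{9} + 6 \left(-8\right) 5 = - \frac{7}{9} - 240 = - \frac{2167}{9} \approx -240.78$)
$o{\left(t,k \right)} = \frac{t}{k}$ ($o{\left(t,k \right)} = \frac{2 t}{2 k} = 2 t \frac{1}{2 k} = \frac{t}{k}$)
$c = 10816$ ($c = - 8 \left(- 52 \left(-66 + 92\right)\right) = - 8 \left(\left(-52\right) 26\right) = \left(-8\right) \left(-1352\right) = 10816$)
$\sqrt{c + o{\left(g,W{\left(12,4 \right)} \right)}} = \sqrt{10816 - \frac{2167}{9 \left(-9\right)}} = \sqrt{10816 - - \frac{2167}{81}} = \sqrt{10816 + \frac{2167}{81}} = \sqrt{\frac{878263}{81}} = \frac{\sqrt{878263}}{9}$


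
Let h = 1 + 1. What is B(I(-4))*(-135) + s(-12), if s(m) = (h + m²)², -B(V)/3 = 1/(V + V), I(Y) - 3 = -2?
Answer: 43037/2 ≈ 21519.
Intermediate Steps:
h = 2
I(Y) = 1 (I(Y) = 3 - 2 = 1)
B(V) = -3/(2*V) (B(V) = -3/(V + V) = -3*1/(2*V) = -3/(2*V))
s(m) = (2 + m²)²
B(I(-4))*(-135) + s(-12) = -3/2/1*(-135) + (2 + (-12)²)² = -3/2*1*(-135) + (2 + 144)² = -3/2*(-135) + 146² = 405/2 + 21316 = 43037/2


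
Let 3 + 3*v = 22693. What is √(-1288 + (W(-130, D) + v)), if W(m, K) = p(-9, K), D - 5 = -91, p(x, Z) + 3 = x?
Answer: √56370/3 ≈ 79.141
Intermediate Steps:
v = 22690/3 (v = -1 + (⅓)*22693 = -1 + 22693/3 = 22690/3 ≈ 7563.3)
p(x, Z) = -3 + x
D = -86 (D = 5 - 91 = -86)
W(m, K) = -12 (W(m, K) = -3 - 9 = -12)
√(-1288 + (W(-130, D) + v)) = √(-1288 + (-12 + 22690/3)) = √(-1288 + 22654/3) = √(18790/3) = √56370/3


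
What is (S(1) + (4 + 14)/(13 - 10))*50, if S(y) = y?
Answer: 350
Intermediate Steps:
(S(1) + (4 + 14)/(13 - 10))*50 = (1 + (4 + 14)/(13 - 10))*50 = (1 + 18/3)*50 = (1 + 18*(1/3))*50 = (1 + 6)*50 = 7*50 = 350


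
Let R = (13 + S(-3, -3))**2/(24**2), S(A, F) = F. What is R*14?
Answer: 175/72 ≈ 2.4306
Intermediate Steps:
R = 25/144 (R = (13 - 3)**2/(24**2) = 10**2/576 = 100*(1/576) = 25/144 ≈ 0.17361)
R*14 = (25/144)*14 = 175/72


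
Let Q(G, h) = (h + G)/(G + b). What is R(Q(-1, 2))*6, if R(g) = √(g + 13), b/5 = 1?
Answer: 3*√53 ≈ 21.840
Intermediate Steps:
b = 5 (b = 5*1 = 5)
Q(G, h) = (G + h)/(5 + G) (Q(G, h) = (h + G)/(G + 5) = (G + h)/(5 + G))
R(g) = √(13 + g)
R(Q(-1, 2))*6 = √(13 + (-1 + 2)/(5 - 1))*6 = √(13 + 1/4)*6 = √(13 + (¼)*1)*6 = √(13 + ¼)*6 = √(53/4)*6 = (√53/2)*6 = 3*√53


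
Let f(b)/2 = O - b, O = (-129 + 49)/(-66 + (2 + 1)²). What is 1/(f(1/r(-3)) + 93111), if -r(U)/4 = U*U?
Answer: 342/31844941 ≈ 1.0740e-5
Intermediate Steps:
r(U) = -4*U² (r(U) = -4*U*U = -4*U²)
O = 80/57 (O = -80/(-66 + 3²) = -80/(-66 + 9) = -80/(-57) = -80*(-1/57) = 80/57 ≈ 1.4035)
f(b) = 160/57 - 2*b (f(b) = 2*(80/57 - b) = 160/57 - 2*b)
1/(f(1/r(-3)) + 93111) = 1/((160/57 - 2/((-4*(-3)²))) + 93111) = 1/((160/57 - 2/((-4*9))) + 93111) = 1/((160/57 - 2/(-36)) + 93111) = 1/((160/57 - 2*(-1/36)) + 93111) = 1/((160/57 + 1/18) + 93111) = 1/(979/342 + 93111) = 1/(31844941/342) = 342/31844941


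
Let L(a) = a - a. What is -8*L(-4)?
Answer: 0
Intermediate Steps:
L(a) = 0
-8*L(-4) = -8*0 = -1*0 = 0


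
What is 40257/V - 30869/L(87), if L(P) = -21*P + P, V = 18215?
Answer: 126465203/6338820 ≈ 19.951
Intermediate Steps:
L(P) = -20*P
40257/V - 30869/L(87) = 40257/18215 - 30869/((-20*87)) = 40257*(1/18215) - 30869/(-1740) = 40257/18215 - 30869*(-1/1740) = 40257/18215 + 30869/1740 = 126465203/6338820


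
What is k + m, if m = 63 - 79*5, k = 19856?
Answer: 19524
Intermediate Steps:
m = -332 (m = 63 - 395 = -332)
k + m = 19856 - 332 = 19524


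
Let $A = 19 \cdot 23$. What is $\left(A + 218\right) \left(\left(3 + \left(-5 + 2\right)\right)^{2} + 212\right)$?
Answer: $138860$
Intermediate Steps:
$A = 437$
$\left(A + 218\right) \left(\left(3 + \left(-5 + 2\right)\right)^{2} + 212\right) = \left(437 + 218\right) \left(\left(3 + \left(-5 + 2\right)\right)^{2} + 212\right) = 655 \left(\left(3 - 3\right)^{2} + 212\right) = 655 \left(0^{2} + 212\right) = 655 \left(0 + 212\right) = 655 \cdot 212 = 138860$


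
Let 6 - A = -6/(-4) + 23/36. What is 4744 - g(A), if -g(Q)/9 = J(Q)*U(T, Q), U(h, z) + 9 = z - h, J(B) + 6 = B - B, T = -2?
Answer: 9827/2 ≈ 4913.5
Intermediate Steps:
J(B) = -6 (J(B) = -6 + (B - B) = -6 + 0 = -6)
U(h, z) = -9 + z - h (U(h, z) = -9 + (z - h) = -9 + z - h)
A = 139/36 (A = 6 - (-6/(-4) + 23/36) = 6 - (-6*(-¼) + 23*(1/36)) = 6 - (3/2 + 23/36) = 6 - 1*77/36 = 6 - 77/36 = 139/36 ≈ 3.8611)
g(Q) = -378 + 54*Q (g(Q) = -(-54)*(-9 + Q - 1*(-2)) = -(-54)*(-9 + Q + 2) = -(-54)*(-7 + Q) = -9*(42 - 6*Q) = -378 + 54*Q)
4744 - g(A) = 4744 - (-378 + 54*(139/36)) = 4744 - (-378 + 417/2) = 4744 - 1*(-339/2) = 4744 + 339/2 = 9827/2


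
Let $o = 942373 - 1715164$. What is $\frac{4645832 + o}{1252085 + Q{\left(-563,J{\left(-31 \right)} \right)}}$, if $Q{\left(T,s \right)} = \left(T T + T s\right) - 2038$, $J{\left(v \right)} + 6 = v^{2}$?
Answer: $\frac{3873041}{1029351} \approx 3.7626$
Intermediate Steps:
$J{\left(v \right)} = -6 + v^{2}$
$o = -772791$
$Q{\left(T,s \right)} = -2038 + T^{2} + T s$ ($Q{\left(T,s \right)} = \left(T^{2} + T s\right) - 2038 = -2038 + T^{2} + T s$)
$\frac{4645832 + o}{1252085 + Q{\left(-563,J{\left(-31 \right)} \right)}} = \frac{4645832 - 772791}{1252085 - \left(2038 - 316969 + 563 \left(-6 + \left(-31\right)^{2}\right)\right)} = \frac{3873041}{1252085 - \left(-314931 + 563 \left(-6 + 961\right)\right)} = \frac{3873041}{1252085 - 222734} = \frac{3873041}{1029351}$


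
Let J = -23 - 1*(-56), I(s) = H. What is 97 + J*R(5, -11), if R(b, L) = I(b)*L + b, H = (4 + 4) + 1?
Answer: -3005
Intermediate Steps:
H = 9 (H = 8 + 1 = 9)
I(s) = 9
R(b, L) = b + 9*L (R(b, L) = 9*L + b = b + 9*L)
J = 33 (J = -23 + 56 = 33)
97 + J*R(5, -11) = 97 + 33*(5 + 9*(-11)) = 97 + 33*(5 - 99) = 97 + 33*(-94) = 97 - 3102 = -3005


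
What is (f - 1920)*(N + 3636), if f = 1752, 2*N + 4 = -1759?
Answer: -462756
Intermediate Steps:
N = -1763/2 (N = -2 + (½)*(-1759) = -2 - 1759/2 = -1763/2 ≈ -881.50)
(f - 1920)*(N + 3636) = (1752 - 1920)*(-1763/2 + 3636) = -168*5509/2 = -462756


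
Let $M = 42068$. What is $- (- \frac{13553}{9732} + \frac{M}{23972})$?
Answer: $- \frac{1625255}{4486452} \approx -0.36226$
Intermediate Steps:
$- (- \frac{13553}{9732} + \frac{M}{23972}) = - (- \frac{13553}{9732} + \frac{42068}{23972}) = - (\left(-13553\right) \frac{1}{9732} + 42068 \cdot \frac{1}{23972}) = - (- \frac{13553}{9732} + \frac{809}{461}) = \left(-1\right) \frac{1625255}{4486452} = - \frac{1625255}{4486452}$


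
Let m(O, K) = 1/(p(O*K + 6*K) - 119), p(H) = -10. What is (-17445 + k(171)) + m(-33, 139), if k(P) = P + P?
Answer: -2206288/129 ≈ -17103.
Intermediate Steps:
k(P) = 2*P
m(O, K) = -1/129 (m(O, K) = 1/(-10 - 119) = 1/(-129) = -1/129)
(-17445 + k(171)) + m(-33, 139) = (-17445 + 2*171) - 1/129 = (-17445 + 342) - 1/129 = -17103 - 1/129 = -2206288/129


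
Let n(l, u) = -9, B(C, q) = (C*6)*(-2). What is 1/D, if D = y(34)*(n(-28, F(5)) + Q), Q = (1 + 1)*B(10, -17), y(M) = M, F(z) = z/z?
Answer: -1/8466 ≈ -0.00011812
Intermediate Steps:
F(z) = 1
B(C, q) = -12*C (B(C, q) = (6*C)*(-2) = -12*C)
Q = -240 (Q = (1 + 1)*(-12*10) = 2*(-120) = -240)
D = -8466 (D = 34*(-9 - 240) = 34*(-249) = -8466)
1/D = 1/(-8466) = -1/8466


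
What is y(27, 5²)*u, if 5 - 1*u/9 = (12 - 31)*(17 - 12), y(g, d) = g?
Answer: 24300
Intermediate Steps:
u = 900 (u = 45 - 9*(12 - 31)*(17 - 12) = 45 - (-171)*5 = 45 - 9*(-95) = 45 + 855 = 900)
y(27, 5²)*u = 27*900 = 24300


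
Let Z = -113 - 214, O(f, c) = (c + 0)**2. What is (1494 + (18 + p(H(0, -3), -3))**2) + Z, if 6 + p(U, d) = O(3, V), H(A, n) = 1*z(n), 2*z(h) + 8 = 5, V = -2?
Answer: 1423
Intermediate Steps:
z(h) = -3/2 (z(h) = -4 + (1/2)*5 = -4 + 5/2 = -3/2)
O(f, c) = c**2
H(A, n) = -3/2 (H(A, n) = 1*(-3/2) = -3/2)
p(U, d) = -2 (p(U, d) = -6 + (-2)**2 = -6 + 4 = -2)
Z = -327
(1494 + (18 + p(H(0, -3), -3))**2) + Z = (1494 + (18 - 2)**2) - 327 = (1494 + 16**2) - 327 = (1494 + 256) - 327 = 1750 - 327 = 1423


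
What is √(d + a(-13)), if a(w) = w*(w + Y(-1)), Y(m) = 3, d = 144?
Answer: √274 ≈ 16.553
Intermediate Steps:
a(w) = w*(3 + w) (a(w) = w*(w + 3) = w*(3 + w))
√(d + a(-13)) = √(144 - 13*(3 - 13)) = √(144 - 13*(-10)) = √(144 + 130) = √274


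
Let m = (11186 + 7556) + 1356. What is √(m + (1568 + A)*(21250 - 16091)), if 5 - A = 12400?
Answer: I*√55836395 ≈ 7472.4*I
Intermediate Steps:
A = -12395 (A = 5 - 1*12400 = 5 - 12400 = -12395)
m = 20098 (m = 18742 + 1356 = 20098)
√(m + (1568 + A)*(21250 - 16091)) = √(20098 + (1568 - 12395)*(21250 - 16091)) = √(20098 - 10827*5159) = √(20098 - 55856493) = √(-55836395) = I*√55836395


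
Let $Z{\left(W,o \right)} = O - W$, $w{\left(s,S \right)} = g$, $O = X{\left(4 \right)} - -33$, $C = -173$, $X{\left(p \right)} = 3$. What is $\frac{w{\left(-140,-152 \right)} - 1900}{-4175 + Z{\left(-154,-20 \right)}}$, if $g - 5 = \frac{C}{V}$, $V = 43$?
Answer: $\frac{81658}{171355} \approx 0.47654$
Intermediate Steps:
$O = 36$ ($O = 3 - -33 = 3 + 33 = 36$)
$g = \frac{42}{43}$ ($g = 5 - \frac{173}{43} = \frac{42}{43} \approx 0.97674$)
$w{\left(s,S \right)} = \frac{42}{43}$
$Z{\left(W,o \right)} = 36 - W$
$\frac{w{\left(-140,-152 \right)} - 1900}{-4175 + Z{\left(-154,-20 \right)}} = \frac{\frac{42}{43} - 1900}{-4175 + \left(36 - -154\right)} = - \frac{81658}{43 \left(-4175 + \left(36 + 154\right)\right)} = - \frac{81658}{43 \left(-4175 + 190\right)} = - \frac{81658}{43 \left(-3985\right)} = \left(- \frac{81658}{43}\right) \left(- \frac{1}{3985}\right) = \frac{81658}{171355}$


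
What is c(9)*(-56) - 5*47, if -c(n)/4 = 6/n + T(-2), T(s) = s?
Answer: -1601/3 ≈ -533.67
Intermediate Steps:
c(n) = 8 - 24/n (c(n) = -4*(6/n - 2) = -4*(-2 + 6/n) = 8 - 24/n)
c(9)*(-56) - 5*47 = (8 - 24/9)*(-56) - 5*47 = (8 - 24*1/9)*(-56) - 235 = (8 - 8/3)*(-56) - 235 = (16/3)*(-56) - 235 = -896/3 - 235 = -1601/3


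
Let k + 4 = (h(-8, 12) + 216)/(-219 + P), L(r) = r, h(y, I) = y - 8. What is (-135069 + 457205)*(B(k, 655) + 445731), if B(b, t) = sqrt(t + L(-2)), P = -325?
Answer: 143586001416 + 322136*sqrt(653) ≈ 1.4359e+11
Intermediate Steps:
h(y, I) = -8 + y
k = -297/68 (k = -4 + ((-8 - 8) + 216)/(-219 - 325) = -4 + (-16 + 216)/(-544) = -4 + 200*(-1/544) = -4 - 25/68 = -297/68 ≈ -4.3676)
B(b, t) = sqrt(-2 + t) (B(b, t) = sqrt(t - 2) = sqrt(-2 + t))
(-135069 + 457205)*(B(k, 655) + 445731) = (-135069 + 457205)*(sqrt(-2 + 655) + 445731) = 322136*(sqrt(653) + 445731) = 322136*(445731 + sqrt(653)) = 143586001416 + 322136*sqrt(653)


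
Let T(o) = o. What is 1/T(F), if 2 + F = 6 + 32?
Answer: 1/36 ≈ 0.027778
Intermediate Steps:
F = 36 (F = -2 + (6 + 32) = -2 + 38 = 36)
1/T(F) = 1/36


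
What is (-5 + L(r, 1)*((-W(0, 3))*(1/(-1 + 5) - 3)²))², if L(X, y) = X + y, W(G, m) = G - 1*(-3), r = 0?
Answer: 196249/256 ≈ 766.60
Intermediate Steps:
W(G, m) = 3 + G (W(G, m) = G + 3 = 3 + G)
(-5 + L(r, 1)*((-W(0, 3))*(1/(-1 + 5) - 3)²))² = (-5 + (0 + 1)*((-(3 + 0))*(1/(-1 + 5) - 3)²))² = (-5 + 1*((-1*3)*(1/4 - 3)²))² = (-5 + 1*(-3*(¼ - 3)²))² = (-5 + 1*(-3*(-11/4)²))² = (-5 + 1*(-3*121/16))² = (-5 + 1*(-363/16))² = (-5 - 363/16)² = (-443/16)² = 196249/256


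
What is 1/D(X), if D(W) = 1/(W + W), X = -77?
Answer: -154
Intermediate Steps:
D(W) = 1/(2*W)
1/D(X) = 1/((1/2)/(-77)) = 1/((1/2)*(-1/77)) = 1/(-1/154) = -154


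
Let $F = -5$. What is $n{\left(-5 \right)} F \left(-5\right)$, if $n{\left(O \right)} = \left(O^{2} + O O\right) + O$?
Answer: $1125$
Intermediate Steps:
$n{\left(O \right)} = O + 2 O^{2}$ ($n{\left(O \right)} = \left(O^{2} + O^{2}\right) + O = 2 O^{2} + O = O + 2 O^{2}$)
$n{\left(-5 \right)} F \left(-5\right) = - 5 \left(1 + 2 \left(-5\right)\right) \left(-5\right) \left(-5\right) = - 5 \left(1 - 10\right) \left(-5\right) \left(-5\right) = \left(-5\right) \left(-9\right) \left(-5\right) \left(-5\right) = 45 \left(-5\right) \left(-5\right) = \left(-225\right) \left(-5\right) = 1125$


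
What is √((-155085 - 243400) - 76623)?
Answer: 2*I*√118777 ≈ 689.28*I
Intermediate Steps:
√((-155085 - 243400) - 76623) = √(-398485 - 76623) = √(-475108) = 2*I*√118777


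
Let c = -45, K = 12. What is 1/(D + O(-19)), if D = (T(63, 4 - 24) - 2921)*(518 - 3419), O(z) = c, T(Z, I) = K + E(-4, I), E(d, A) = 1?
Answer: 1/8436063 ≈ 1.1854e-7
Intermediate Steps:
T(Z, I) = 13 (T(Z, I) = 12 + 1 = 13)
O(z) = -45
D = 8436108 (D = (13 - 2921)*(518 - 3419) = -2908*(-2901) = 8436108)
1/(D + O(-19)) = 1/(8436108 - 45) = 1/8436063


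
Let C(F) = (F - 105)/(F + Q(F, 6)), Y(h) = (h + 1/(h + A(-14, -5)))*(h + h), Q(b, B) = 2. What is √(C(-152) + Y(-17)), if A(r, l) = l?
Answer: 161*√2442/330 ≈ 24.109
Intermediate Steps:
Y(h) = 2*h*(h + 1/(-5 + h)) (Y(h) = (h + 1/(h - 5))*(h + h) = (h + 1/(-5 + h))*(2*h) = 2*h*(h + 1/(-5 + h)))
C(F) = (-105 + F)/(2 + F) (C(F) = (F - 105)/(F + 2) = (-105 + F)/(2 + F))
√(C(-152) + Y(-17)) = √((-105 - 152)/(2 - 152) + 2*(-17)*(1 + (-17)² - 5*(-17))/(-5 - 17)) = √(-257/(-150) + 2*(-17)*(1 + 289 + 85)/(-22)) = √(-1/150*(-257) + 2*(-17)*(-1/22)*375) = √(257/150 + 6375/11) = √(959077/1650) = 161*√2442/330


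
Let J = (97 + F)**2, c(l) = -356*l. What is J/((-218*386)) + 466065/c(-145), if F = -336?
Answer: 453373145/54296497 ≈ 8.3499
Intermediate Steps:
J = 57121 (J = (97 - 336)**2 = (-239)**2 = 57121)
J/((-218*386)) + 466065/c(-145) = 57121/((-218*386)) + 466065/((-356*(-145))) = 57121/(-84148) + 466065/51620 = 57121*(-1/84148) + 466065*(1/51620) = -57121/84148 + 93213/10324 = 453373145/54296497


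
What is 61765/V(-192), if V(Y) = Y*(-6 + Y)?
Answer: 5615/3456 ≈ 1.6247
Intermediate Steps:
61765/V(-192) = 61765/((-192*(-6 - 192))) = 61765/((-192*(-198))) = 61765/38016 = 61765*(1/38016) = 5615/3456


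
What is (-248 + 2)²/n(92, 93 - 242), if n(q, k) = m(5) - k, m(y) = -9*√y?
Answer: 2254221/5449 + 136161*√5/5449 ≈ 469.57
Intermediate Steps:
n(q, k) = -k - 9*√5 (n(q, k) = -9*√5 - k = -k - 9*√5)
(-248 + 2)²/n(92, 93 - 242) = (-248 + 2)²/(-(93 - 242) - 9*√5) = (-246)²/(-1*(-149) - 9*√5) = 60516/(149 - 9*√5)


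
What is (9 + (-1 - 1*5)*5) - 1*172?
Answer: -193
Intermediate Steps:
(9 + (-1 - 1*5)*5) - 1*172 = (9 + (-1 - 5)*5) - 172 = (9 - 6*5) - 172 = (9 - 30) - 172 = -21 - 172 = -193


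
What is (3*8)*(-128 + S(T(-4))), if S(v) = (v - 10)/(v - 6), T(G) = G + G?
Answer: -21288/7 ≈ -3041.1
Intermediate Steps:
T(G) = 2*G
S(v) = (-10 + v)/(-6 + v)
(3*8)*(-128 + S(T(-4))) = (3*8)*(-128 + (-10 + 2*(-4))/(-6 + 2*(-4))) = 24*(-128 + (-10 - 8)/(-6 - 8)) = 24*(-128 - 18/(-14)) = 24*(-128 - 1/14*(-18)) = 24*(-128 + 9/7) = 24*(-887/7) = -21288/7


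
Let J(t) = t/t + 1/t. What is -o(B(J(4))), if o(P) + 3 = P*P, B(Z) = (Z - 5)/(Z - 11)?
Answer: 482/169 ≈ 2.8521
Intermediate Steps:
J(t) = 1 + 1/t
B(Z) = (-5 + Z)/(-11 + Z)
o(P) = -3 + P² (o(P) = -3 + P*P = -3 + P²)
-o(B(J(4))) = -(-3 + ((-5 + (1 + 4)/4)/(-11 + (1 + 4)/4))²) = -(-3 + ((-5 + (¼)*5)/(-11 + (¼)*5))²) = -(-3 + ((-5 + 5/4)/(-11 + 5/4))²) = -(-3 + (-15/4/(-39/4))²) = -(-3 + (-4/39*(-15/4))²) = -(-3 + (5/13)²) = -(-3 + 25/169) = -1*(-482/169) = 482/169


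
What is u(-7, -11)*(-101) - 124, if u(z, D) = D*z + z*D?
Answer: -15678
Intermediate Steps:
u(z, D) = 2*D*z (u(z, D) = D*z + D*z = 2*D*z)
u(-7, -11)*(-101) - 124 = (2*(-11)*(-7))*(-101) - 124 = 154*(-101) - 124 = -15554 - 124 = -15678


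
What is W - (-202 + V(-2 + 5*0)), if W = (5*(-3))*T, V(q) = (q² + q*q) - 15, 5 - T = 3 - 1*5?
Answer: 104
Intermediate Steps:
T = 7 (T = 5 - (3 - 1*5) = 5 - (3 - 5) = 5 - 1*(-2) = 5 + 2 = 7)
V(q) = -15 + 2*q² (V(q) = (q² + q²) - 15 = 2*q² - 15 = -15 + 2*q²)
W = -105 (W = (5*(-3))*7 = -15*7 = -105)
W - (-202 + V(-2 + 5*0)) = -105 - (-202 + (-15 + 2*(-2 + 5*0)²)) = -105 - (-202 + (-15 + 2*(-2 + 0)²)) = -105 - (-202 + (-15 + 2*(-2)²)) = -105 - (-202 + (-15 + 2*4)) = -105 - (-202 + (-15 + 8)) = -105 - (-202 - 7) = -105 - 1*(-209) = -105 + 209 = 104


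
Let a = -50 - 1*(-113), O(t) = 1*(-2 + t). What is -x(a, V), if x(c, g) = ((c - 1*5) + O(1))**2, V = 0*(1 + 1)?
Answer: -3249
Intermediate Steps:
O(t) = -2 + t
V = 0 (V = 0*2 = 0)
a = 63 (a = -50 + 113 = 63)
x(c, g) = (-6 + c)**2 (x(c, g) = ((c - 1*5) + (-2 + 1))**2 = ((c - 5) - 1)**2 = ((-5 + c) - 1)**2 = (-6 + c)**2)
-x(a, V) = -(-6 + 63)**2 = -1*57**2 = -1*3249 = -3249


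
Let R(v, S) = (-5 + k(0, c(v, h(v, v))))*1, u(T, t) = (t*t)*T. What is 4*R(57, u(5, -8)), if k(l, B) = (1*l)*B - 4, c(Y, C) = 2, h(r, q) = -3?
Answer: -36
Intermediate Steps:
u(T, t) = T*t² (u(T, t) = t²*T = T*t²)
k(l, B) = -4 + B*l (k(l, B) = l*B - 4 = B*l - 4 = -4 + B*l)
R(v, S) = -9 (R(v, S) = (-5 + (-4 + 2*0))*1 = (-5 + (-4 + 0))*1 = (-5 - 4)*1 = -9*1 = -9)
4*R(57, u(5, -8)) = 4*(-9) = -36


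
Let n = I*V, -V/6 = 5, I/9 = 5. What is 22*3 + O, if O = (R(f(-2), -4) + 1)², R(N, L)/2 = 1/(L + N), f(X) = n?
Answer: 30706690/458329 ≈ 66.997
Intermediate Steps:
I = 45 (I = 9*5 = 45)
V = -30 (V = -6*5 = -30)
n = -1350 (n = 45*(-30) = -1350)
f(X) = -1350
R(N, L) = 2/(L + N)
O = 456976/458329 (O = (2/(-4 - 1350) + 1)² = (2/(-1354) + 1)² = (2*(-1/1354) + 1)² = (-1/677 + 1)² = (676/677)² = 456976/458329 ≈ 0.99705)
22*3 + O = 22*3 + 456976/458329 = 66 + 456976/458329 = 30706690/458329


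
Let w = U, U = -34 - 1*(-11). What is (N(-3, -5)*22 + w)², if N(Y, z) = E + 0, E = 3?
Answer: 1849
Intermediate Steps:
N(Y, z) = 3 (N(Y, z) = 3 + 0 = 3)
U = -23 (U = -34 + 11 = -23)
w = -23
(N(-3, -5)*22 + w)² = (3*22 - 23)² = (66 - 23)² = 43² = 1849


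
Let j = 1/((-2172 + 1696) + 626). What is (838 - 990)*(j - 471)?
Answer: 5369324/75 ≈ 71591.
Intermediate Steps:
j = 1/150 (j = 1/(-476 + 626) = 1/150 ≈ 0.0066667)
(838 - 990)*(j - 471) = (838 - 990)*(1/150 - 471) = -152*(-70649/150) = 5369324/75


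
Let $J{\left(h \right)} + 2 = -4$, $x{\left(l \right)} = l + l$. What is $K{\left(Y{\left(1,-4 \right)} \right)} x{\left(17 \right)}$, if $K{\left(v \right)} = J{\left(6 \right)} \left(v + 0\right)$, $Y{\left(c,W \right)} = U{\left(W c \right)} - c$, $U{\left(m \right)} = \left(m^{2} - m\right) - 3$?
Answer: $-3264$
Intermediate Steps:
$x{\left(l \right)} = 2 l$
$J{\left(h \right)} = -6$ ($J{\left(h \right)} = -2 - 4 = -6$)
$U{\left(m \right)} = -3 + m^{2} - m$
$Y{\left(c,W \right)} = -3 - c + W^{2} c^{2} - W c$ ($Y{\left(c,W \right)} = \left(-3 + \left(W c\right)^{2} - W c\right) - c = \left(-3 + W^{2} c^{2} - W c\right) - c = -3 - c + W^{2} c^{2} - W c$)
$K{\left(v \right)} = - 6 v$ ($K{\left(v \right)} = - 6 \left(v + 0\right) = - 6 v$)
$K{\left(Y{\left(1,-4 \right)} \right)} x{\left(17 \right)} = - 6 \left(-3 - 1 + \left(-4\right)^{2} \cdot 1^{2} - \left(-4\right) 1\right) 2 \cdot 17 = - 6 \left(-3 - 1 + 16 \cdot 1 + 4\right) 34 = - 6 \left(-3 - 1 + 16 + 4\right) 34 = \left(-6\right) 16 \cdot 34 = \left(-96\right) 34 = -3264$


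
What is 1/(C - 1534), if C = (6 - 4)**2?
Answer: -1/1530 ≈ -0.00065359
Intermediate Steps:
C = 4 (C = 2**2 = 4)
1/(C - 1534) = 1/(4 - 1534) = 1/(-1530) = -1/1530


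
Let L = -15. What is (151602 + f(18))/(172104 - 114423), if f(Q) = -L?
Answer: 50539/19227 ≈ 2.6285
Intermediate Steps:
f(Q) = 15 (f(Q) = -1*(-15) = 15)
(151602 + f(18))/(172104 - 114423) = (151602 + 15)/(172104 - 114423) = 151617/57681 = 151617*(1/57681) = 50539/19227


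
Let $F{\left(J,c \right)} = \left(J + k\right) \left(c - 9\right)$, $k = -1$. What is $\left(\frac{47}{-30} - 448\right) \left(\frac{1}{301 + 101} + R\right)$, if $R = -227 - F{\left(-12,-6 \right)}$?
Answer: $\frac{2287975141}{12060} \approx 1.8972 \cdot 10^{5}$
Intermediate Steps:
$F{\left(J,c \right)} = \left(-1 + J\right) \left(-9 + c\right)$ ($F{\left(J,c \right)} = \left(J - 1\right) \left(c - 9\right) = \left(-1 + J\right) \left(-9 + c\right)$)
$R = -422$ ($R = -227 - \left(9 - -6 - -108 - -72\right) = -227 - \left(9 + 6 + 108 + 72\right) = -227 - 195 = -422$)
$\left(\frac{47}{-30} - 448\right) \left(\frac{1}{301 + 101} + R\right) = \left(\frac{47}{-30} - 448\right) \left(\frac{1}{301 + 101} - 422\right) = \left(47 \left(- \frac{1}{30}\right) - 448\right) \left(\frac{1}{402} - 422\right) = \left(- \frac{47}{30} - 448\right) \left(\frac{1}{402} - 422\right) = \left(- \frac{13487}{30}\right) \left(- \frac{169643}{402}\right) = \frac{2287975141}{12060}$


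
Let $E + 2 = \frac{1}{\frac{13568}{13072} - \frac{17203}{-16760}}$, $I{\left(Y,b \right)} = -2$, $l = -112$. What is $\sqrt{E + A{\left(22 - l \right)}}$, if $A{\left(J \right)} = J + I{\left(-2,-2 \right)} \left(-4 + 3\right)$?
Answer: $\frac{3 \sqrt{11939854505745966}}{28267331} \approx 11.597$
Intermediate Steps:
$A{\left(J \right)} = 2 + J$ ($A{\left(J \right)} = J - 2 \left(-4 + 3\right) = J - -2 = J + 2 = 2 + J$)
$E = - \frac{42841742}{28267331}$ ($E = -2 + \frac{1}{\frac{13568}{13072} - \frac{17203}{-16760}} = -2 + \frac{1}{13568 \cdot \frac{1}{13072} - - \frac{17203}{16760}} = -2 + \frac{1}{\frac{848}{817} + \frac{17203}{16760}} = -2 + \frac{1}{\frac{28267331}{13692920}} = -2 + \frac{13692920}{28267331} = - \frac{42841742}{28267331} \approx -1.5156$)
$\sqrt{E + A{\left(22 - l \right)}} = \sqrt{- \frac{42841742}{28267331} + \left(2 + \left(22 - -112\right)\right)} = \sqrt{- \frac{42841742}{28267331} + \left(2 + \left(22 + 112\right)\right)} = \sqrt{- \frac{42841742}{28267331} + \left(2 + 134\right)} = \sqrt{- \frac{42841742}{28267331} + 136} = \sqrt{\frac{3801515274}{28267331}} = \frac{3 \sqrt{11939854505745966}}{28267331}$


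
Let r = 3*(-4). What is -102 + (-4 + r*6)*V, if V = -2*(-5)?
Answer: -862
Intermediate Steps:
V = 10
r = -12
-102 + (-4 + r*6)*V = -102 + (-4 - 12*6)*10 = -102 + (-4 - 72)*10 = -102 - 76*10 = -102 - 760 = -862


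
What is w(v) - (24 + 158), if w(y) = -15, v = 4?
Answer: -197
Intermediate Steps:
w(v) - (24 + 158) = -15 - (24 + 158) = -15 - 1*182 = -15 - 182 = -197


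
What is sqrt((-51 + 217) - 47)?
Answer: sqrt(119) ≈ 10.909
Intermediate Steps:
sqrt((-51 + 217) - 47) = sqrt(166 - 47) = sqrt(119)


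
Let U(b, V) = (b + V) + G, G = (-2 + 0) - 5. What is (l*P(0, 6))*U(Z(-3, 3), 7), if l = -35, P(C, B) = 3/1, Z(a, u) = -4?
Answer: 420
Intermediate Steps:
P(C, B) = 3 (P(C, B) = 3*1 = 3)
G = -7 (G = -2 - 5 = -7)
U(b, V) = -7 + V + b (U(b, V) = (b + V) - 7 = (V + b) - 7 = -7 + V + b)
(l*P(0, 6))*U(Z(-3, 3), 7) = (-35*3)*(-7 + 7 - 4) = -105*(-4) = 420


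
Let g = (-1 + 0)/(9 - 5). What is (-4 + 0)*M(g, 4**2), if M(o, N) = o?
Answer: 1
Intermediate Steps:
g = -1/4 ≈ -0.25000
(-4 + 0)*M(g, 4**2) = (-4 + 0)*(-1/4) = -4*(-1/4) = 1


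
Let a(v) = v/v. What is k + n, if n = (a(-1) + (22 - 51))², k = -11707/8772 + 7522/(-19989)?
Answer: 45723105355/58447836 ≈ 782.29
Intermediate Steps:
a(v) = 1
k = -99998069/58447836 (k = -11707*1/8772 + 7522*(-1/19989) = -11707/8772 - 7522/19989 = -99998069/58447836 ≈ -1.7109)
n = 784 (n = (1 + (22 - 51))² = (1 - 29)² = (-28)² = 784)
k + n = -99998069/58447836 + 784 = 45723105355/58447836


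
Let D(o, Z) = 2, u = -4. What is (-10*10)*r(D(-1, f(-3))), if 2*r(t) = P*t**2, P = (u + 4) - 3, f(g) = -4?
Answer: 600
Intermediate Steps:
P = -3 (P = (-4 + 4) - 3 = 0 - 3 = -3)
r(t) = -3*t**2/2 (r(t) = (-3*t**2)/2 = -3*t**2/2)
(-10*10)*r(D(-1, f(-3))) = (-10*10)*(-3/2*2**2) = -(-150)*4 = -100*(-6) = 600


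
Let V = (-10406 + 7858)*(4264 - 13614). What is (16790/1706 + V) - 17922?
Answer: 20306422329/853 ≈ 2.3806e+7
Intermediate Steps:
V = 23823800 (V = -2548*(-9350) = 23823800)
(16790/1706 + V) - 17922 = (16790/1706 + 23823800) - 17922 = (16790*(1/1706) + 23823800) - 17922 = (8395/853 + 23823800) - 17922 = 20321709795/853 - 17922 = 20306422329/853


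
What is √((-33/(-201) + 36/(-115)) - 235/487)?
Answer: 4*I*√555642014465/3752335 ≈ 0.79461*I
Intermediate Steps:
√((-33/(-201) + 36/(-115)) - 235/487) = √((-33*(-1/201) + 36*(-1/115)) - 235*1/487) = √((11/67 - 36/115) - 235/487) = √(-1147/7705 - 235/487) = √(-2369264/3752335) = 4*I*√555642014465/3752335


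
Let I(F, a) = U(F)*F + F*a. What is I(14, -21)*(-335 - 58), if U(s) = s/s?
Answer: 110040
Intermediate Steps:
U(s) = 1
I(F, a) = F + F*a (I(F, a) = 1*F + F*a = F + F*a)
I(14, -21)*(-335 - 58) = (14*(1 - 21))*(-335 - 58) = (14*(-20))*(-393) = -280*(-393) = 110040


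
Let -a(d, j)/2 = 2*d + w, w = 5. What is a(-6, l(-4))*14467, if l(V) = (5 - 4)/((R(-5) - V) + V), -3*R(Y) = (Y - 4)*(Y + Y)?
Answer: 202538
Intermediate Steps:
R(Y) = -2*Y*(-4 + Y)/3 (R(Y) = -(Y - 4)*(Y + Y)/3 = -(-4 + Y)*2*Y/3 = -2*Y*(-4 + Y)/3)
l(V) = -1/30 (l(V) = (5 - 4)/(((⅔)*(-5)*(4 - 1*(-5)) - V) + V) = 1/(((⅔)*(-5)*(4 + 5) - V) + V) = 1/(((⅔)*(-5)*9 - V) + V) = 1/((-30 - V) + V) = 1/(-30) = 1*(-1/30) = -1/30)
a(d, j) = -10 - 4*d (a(d, j) = -2*(2*d + 5) = -2*(5 + 2*d) = -10 - 4*d)
a(-6, l(-4))*14467 = (-10 - 4*(-6))*14467 = (-10 + 24)*14467 = 14*14467 = 202538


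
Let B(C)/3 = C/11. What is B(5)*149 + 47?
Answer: 2752/11 ≈ 250.18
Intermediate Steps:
B(C) = 3*C/11 (B(C) = 3*(C/11) = 3*C/11)
B(5)*149 + 47 = ((3/11)*5)*149 + 47 = (15/11)*149 + 47 = 2235/11 + 47 = 2752/11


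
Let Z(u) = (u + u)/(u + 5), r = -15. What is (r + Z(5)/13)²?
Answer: 37636/169 ≈ 222.70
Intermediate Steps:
Z(u) = 2*u/(5 + u) (Z(u) = (2*u)/(5 + u) = 2*u/(5 + u))
(r + Z(5)/13)² = (-15 + (2*5/(5 + 5))/13)² = (-15 + (2*5/10)*(1/13))² = (-15 + (2*5*(⅒))*(1/13))² = (-15 + 1*(1/13))² = (-15 + 1/13)² = (-194/13)² = 37636/169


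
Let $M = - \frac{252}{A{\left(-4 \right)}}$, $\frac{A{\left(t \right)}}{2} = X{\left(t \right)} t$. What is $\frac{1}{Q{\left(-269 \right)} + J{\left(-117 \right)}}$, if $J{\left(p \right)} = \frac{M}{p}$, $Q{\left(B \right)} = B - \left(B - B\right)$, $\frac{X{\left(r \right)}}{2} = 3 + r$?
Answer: $- \frac{52}{13981} \approx -0.0037193$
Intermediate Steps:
$X{\left(r \right)} = 6 + 2 r$ ($X{\left(r \right)} = 2 \left(3 + r\right) = 6 + 2 r$)
$A{\left(t \right)} = 2 t \left(6 + 2 t\right)$ ($A{\left(t \right)} = 2 \left(6 + 2 t\right) t = 2 t \left(6 + 2 t\right)$)
$Q{\left(B \right)} = B$ ($Q{\left(B \right)} = B - 0 = B + 0 = B$)
$M = - \frac{63}{4}$ ($M = - \frac{252}{4 \left(-4\right) \left(3 - 4\right)} = - \frac{252}{4 \left(-4\right) \left(-1\right)} = - \frac{252}{16} = \left(-252\right) \frac{1}{16} = - \frac{63}{4} \approx -15.75$)
$J{\left(p \right)} = - \frac{63}{4 p}$
$\frac{1}{Q{\left(-269 \right)} + J{\left(-117 \right)}} = \frac{1}{-269 - \frac{63}{4 \left(-117\right)}} = \frac{1}{-269 - - \frac{7}{52}} = \frac{1}{-269 + \frac{7}{52}} = \frac{1}{- \frac{13981}{52}} = - \frac{52}{13981}$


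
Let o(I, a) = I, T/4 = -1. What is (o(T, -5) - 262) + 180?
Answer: -86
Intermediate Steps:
T = -4 (T = 4*(-1) = -4)
(o(T, -5) - 262) + 180 = (-4 - 262) + 180 = -266 + 180 = -86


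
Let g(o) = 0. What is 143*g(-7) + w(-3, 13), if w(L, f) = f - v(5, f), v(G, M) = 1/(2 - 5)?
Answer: 40/3 ≈ 13.333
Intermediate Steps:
v(G, M) = -1/3 (v(G, M) = 1/(-3) = -1/3)
w(L, f) = 1/3 + f (w(L, f) = f - 1*(-1/3) = f + 1/3 = 1/3 + f)
143*g(-7) + w(-3, 13) = 143*0 + (1/3 + 13) = 0 + 40/3 = 40/3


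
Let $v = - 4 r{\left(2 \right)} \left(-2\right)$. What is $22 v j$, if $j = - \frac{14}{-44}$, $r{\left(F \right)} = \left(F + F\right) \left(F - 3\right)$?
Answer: $-224$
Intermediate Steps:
$r{\left(F \right)} = 2 F \left(-3 + F\right)$
$v = -32$ ($v = - 4 \cdot 2 \cdot 2 \left(-3 + 2\right) \left(-2\right) = - 4 \cdot 2 \cdot 2 \left(-1\right) \left(-2\right) = \left(-4\right) \left(-4\right) \left(-2\right) = 16 \left(-2\right) = -32$)
$j = \frac{7}{22}$ ($j = \left(-14\right) \left(- \frac{1}{44}\right) = \frac{7}{22} \approx 0.31818$)
$22 v j = 22 \left(-32\right) \frac{7}{22} = \left(-704\right) \frac{7}{22} = -224$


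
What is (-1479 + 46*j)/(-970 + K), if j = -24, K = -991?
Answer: 2583/1961 ≈ 1.3172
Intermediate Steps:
(-1479 + 46*j)/(-970 + K) = (-1479 + 46*(-24))/(-970 - 991) = (-1479 - 1104)/(-1961) = -2583*(-1/1961) = 2583/1961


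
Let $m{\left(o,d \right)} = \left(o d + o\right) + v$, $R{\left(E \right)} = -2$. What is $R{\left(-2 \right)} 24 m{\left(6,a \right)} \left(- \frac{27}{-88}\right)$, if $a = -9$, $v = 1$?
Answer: $\frac{7614}{11} \approx 692.18$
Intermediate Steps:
$m{\left(o,d \right)} = 1 + o + d o$ ($m{\left(o,d \right)} = \left(o d + o\right) + 1 = \left(d o + o\right) + 1 = \left(o + d o\right) + 1 = 1 + o + d o$)
$R{\left(-2 \right)} 24 m{\left(6,a \right)} \left(- \frac{27}{-88}\right) = \left(-2\right) 24 \left(1 + 6 - 54\right) \left(- \frac{27}{-88}\right) = - 48 \left(1 + 6 - 54\right) \left(\left(-27\right) \left(- \frac{1}{88}\right)\right) = \left(-48\right) \left(-47\right) \frac{27}{88} = 2256 \cdot \frac{27}{88} = \frac{7614}{11}$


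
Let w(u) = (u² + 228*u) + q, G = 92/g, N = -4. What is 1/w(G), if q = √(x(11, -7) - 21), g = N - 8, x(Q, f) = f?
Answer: -136827/231133477 - 162*I*√7/231133477 ≈ -0.00059198 - 1.8544e-6*I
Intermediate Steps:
g = -12 (g = -4 - 8 = -12)
q = 2*I*√7 (q = √(-7 - 21) = √(-28) = 2*I*√7 ≈ 5.2915*I)
G = -23/3 (G = 92/(-12) = 92*(-1/12) = -23/3 ≈ -7.6667)
w(u) = u² + 228*u + 2*I*√7 (w(u) = (u² + 228*u) + 2*I*√7 = u² + 228*u + 2*I*√7)
1/w(G) = 1/((-23/3)² + 228*(-23/3) + 2*I*√7) = 1/(529/9 - 1748 + 2*I*√7) = 1/(-15203/9 + 2*I*√7)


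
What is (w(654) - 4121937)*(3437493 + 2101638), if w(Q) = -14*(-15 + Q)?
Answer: -22881502082673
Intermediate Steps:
w(Q) = 210 - 14*Q
(w(654) - 4121937)*(3437493 + 2101638) = ((210 - 14*654) - 4121937)*(3437493 + 2101638) = ((210 - 9156) - 4121937)*5539131 = (-8946 - 4121937)*5539131 = -4130883*5539131 = -22881502082673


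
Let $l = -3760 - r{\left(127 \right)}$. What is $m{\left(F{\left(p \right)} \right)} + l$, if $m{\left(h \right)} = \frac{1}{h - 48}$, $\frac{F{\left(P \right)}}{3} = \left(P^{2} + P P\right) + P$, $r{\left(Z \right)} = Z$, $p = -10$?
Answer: $- \frac{2029013}{522} \approx -3887.0$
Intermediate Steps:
$F{\left(P \right)} = 3 P + 6 P^{2}$ ($F{\left(P \right)} = 3 \left(\left(P^{2} + P P\right) + P\right) = 3 \left(\left(P^{2} + P^{2}\right) + P\right) = 3 \left(2 P^{2} + P\right) = 3 \left(P + 2 P^{2}\right) = 3 P + 6 P^{2}$)
$m{\left(h \right)} = \frac{1}{-48 + h}$
$l = -3887$ ($l = -3760 - 127 = -3887$)
$m{\left(F{\left(p \right)} \right)} + l = \frac{1}{-48 + 3 \left(-10\right) \left(1 + 2 \left(-10\right)\right)} - 3887 = \frac{1}{-48 + 3 \left(-10\right) \left(1 - 20\right)} - 3887 = \frac{1}{-48 + 3 \left(-10\right) \left(-19\right)} - 3887 = \frac{1}{-48 + 570} - 3887 = \frac{1}{522} - 3887 = - \frac{2029013}{522}$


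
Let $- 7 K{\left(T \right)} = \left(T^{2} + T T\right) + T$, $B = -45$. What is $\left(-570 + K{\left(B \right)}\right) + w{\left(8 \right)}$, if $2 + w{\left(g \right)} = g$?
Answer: $- \frac{7953}{7} \approx -1136.1$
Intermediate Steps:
$w{\left(g \right)} = -2 + g$
$K{\left(T \right)} = - \frac{2 T^{2}}{7} - \frac{T}{7}$ ($K{\left(T \right)} = - \frac{\left(T^{2} + T T\right) + T}{7} = - \frac{\left(T^{2} + T^{2}\right) + T}{7} = - \frac{2 T^{2} + T}{7} = - \frac{T + 2 T^{2}}{7} = - \frac{2 T^{2}}{7} - \frac{T}{7}$)
$\left(-570 + K{\left(B \right)}\right) + w{\left(8 \right)} = \left(-570 - - \frac{45 \left(1 + 2 \left(-45\right)\right)}{7}\right) + \left(-2 + 8\right) = \left(-570 - - \frac{45 \left(1 - 90\right)}{7}\right) + 6 = \left(-570 - \left(- \frac{45}{7}\right) \left(-89\right)\right) + 6 = \left(-570 - \frac{4005}{7}\right) + 6 = - \frac{7995}{7} + 6 = - \frac{7953}{7}$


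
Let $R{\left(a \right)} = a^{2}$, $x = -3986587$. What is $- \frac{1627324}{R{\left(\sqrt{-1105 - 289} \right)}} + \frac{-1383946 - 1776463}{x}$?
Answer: $\frac{3245937156667}{2778651139} \approx 1168.2$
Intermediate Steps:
$- \frac{1627324}{R{\left(\sqrt{-1105 - 289} \right)}} + \frac{-1383946 - 1776463}{x} = - \frac{1627324}{\left(\sqrt{-1105 - 289}\right)^{2}} + \frac{-1383946 - 1776463}{-3986587} = - \frac{1627324}{\left(\sqrt{-1394}\right)^{2}} + \left(-1383946 - 1776463\right) \left(- \frac{1}{3986587}\right) = - \frac{1627324}{\left(i \sqrt{1394}\right)^{2}} - - \frac{3160409}{3986587} = - \frac{1627324}{-1394} + \frac{3160409}{3986587} = \left(-1627324\right) \left(- \frac{1}{1394}\right) + \frac{3160409}{3986587} = \frac{813662}{697} + \frac{3160409}{3986587} = \frac{3245937156667}{2778651139}$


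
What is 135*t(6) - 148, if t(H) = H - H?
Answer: -148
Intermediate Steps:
t(H) = 0
135*t(6) - 148 = 135*0 - 148 = 0 - 148 = -148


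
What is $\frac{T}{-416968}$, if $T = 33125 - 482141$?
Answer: $\frac{56127}{52121} \approx 1.0769$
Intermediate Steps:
$T = -449016$
$\frac{T}{-416968} = - \frac{449016}{-416968} = \left(-449016\right) \left(- \frac{1}{416968}\right) = \frac{56127}{52121}$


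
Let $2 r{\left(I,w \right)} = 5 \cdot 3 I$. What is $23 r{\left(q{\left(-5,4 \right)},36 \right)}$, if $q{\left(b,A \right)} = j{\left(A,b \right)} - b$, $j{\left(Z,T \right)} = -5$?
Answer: $0$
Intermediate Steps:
$q{\left(b,A \right)} = -5 - b$
$r{\left(I,w \right)} = \frac{15 I}{2}$ ($r{\left(I,w \right)} = \frac{5 \cdot 3 I}{2} = \frac{15 I}{2}$)
$23 r{\left(q{\left(-5,4 \right)},36 \right)} = 23 \frac{15 \left(-5 - -5\right)}{2} = 23 \frac{15 \left(-5 + 5\right)}{2} = 23 \cdot \frac{15}{2} \cdot 0 = 23 \cdot 0 = 0$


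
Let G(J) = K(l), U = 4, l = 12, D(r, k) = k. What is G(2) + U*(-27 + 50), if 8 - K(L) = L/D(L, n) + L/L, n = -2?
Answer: 105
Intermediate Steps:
K(L) = 7 + L/2 (K(L) = 8 - (L/(-2) + L/L) = 8 - (L*(-½) + 1) = 8 - (-L/2 + 1) = 8 - (1 - L/2) = 8 + (-1 + L/2) = 7 + L/2)
G(J) = 13 (G(J) = 7 + (½)*12 = 7 + 6 = 13)
G(2) + U*(-27 + 50) = 13 + 4*(-27 + 50) = 13 + 4*23 = 13 + 92 = 105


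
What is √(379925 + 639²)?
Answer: √788246 ≈ 887.83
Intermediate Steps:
√(379925 + 639²) = √(379925 + 408321) = √788246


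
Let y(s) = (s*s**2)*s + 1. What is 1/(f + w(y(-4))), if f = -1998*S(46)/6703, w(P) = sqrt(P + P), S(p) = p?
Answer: 308029662/7323523481 + 44930209*sqrt(514)/14647046962 ≈ 0.11161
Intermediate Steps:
y(s) = 1 + s**4 (y(s) = s**3*s + 1 = s**4 + 1 = 1 + s**4)
w(P) = sqrt(2)*sqrt(P) (w(P) = sqrt(2*P) = sqrt(2)*sqrt(P))
f = -91908/6703 (f = -1998/(6703/46) = -1998/(6703*(1/46)) = -1998/6703/46 = -1998*46/6703 = -91908/6703 ≈ -13.711)
1/(f + w(y(-4))) = 1/(-91908/6703 + sqrt(2)*sqrt(1 + (-4)**4)) = 1/(-91908/6703 + sqrt(2)*sqrt(1 + 256)) = 1/(-91908/6703 + sqrt(2)*sqrt(257)) = 1/(-91908/6703 + sqrt(514))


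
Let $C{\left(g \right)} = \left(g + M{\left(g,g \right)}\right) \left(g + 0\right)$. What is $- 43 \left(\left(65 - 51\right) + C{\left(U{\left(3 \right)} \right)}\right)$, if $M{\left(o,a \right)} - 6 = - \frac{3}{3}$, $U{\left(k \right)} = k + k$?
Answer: $-3440$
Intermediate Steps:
$U{\left(k \right)} = 2 k$
$M{\left(o,a \right)} = 5$ ($M{\left(o,a \right)} = 6 - \frac{3}{3} = 6 - 1 = 5$)
$C{\left(g \right)} = g \left(5 + g\right)$ ($C{\left(g \right)} = \left(g + 5\right) \left(g + 0\right) = \left(5 + g\right) g = g \left(5 + g\right)$)
$- 43 \left(\left(65 - 51\right) + C{\left(U{\left(3 \right)} \right)}\right) = - 43 \left(\left(65 - 51\right) + 2 \cdot 3 \left(5 + 2 \cdot 3\right)\right) = - 43 \left(14 + 6 \left(5 + 6\right)\right) = - 43 \left(14 + 6 \cdot 11\right) = - 43 \left(14 + 66\right) = \left(-43\right) 80 = -3440$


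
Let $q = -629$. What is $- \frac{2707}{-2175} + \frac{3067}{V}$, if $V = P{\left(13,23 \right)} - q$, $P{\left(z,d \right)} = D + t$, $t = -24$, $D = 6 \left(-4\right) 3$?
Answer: $\frac{8113556}{1159275} \approx 6.9988$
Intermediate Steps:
$D = -72$ ($D = \left(-24\right) 3 = -72$)
$P{\left(z,d \right)} = -96$ ($P{\left(z,d \right)} = -72 - 24 = -96$)
$V = 533$ ($V = -96 - -629 = -96 + 629 = 533$)
$- \frac{2707}{-2175} + \frac{3067}{V} = - \frac{2707}{-2175} + \frac{3067}{533} = \left(-2707\right) \left(- \frac{1}{2175}\right) + 3067 \cdot \frac{1}{533} = \frac{2707}{2175} + \frac{3067}{533} = \frac{8113556}{1159275}$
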